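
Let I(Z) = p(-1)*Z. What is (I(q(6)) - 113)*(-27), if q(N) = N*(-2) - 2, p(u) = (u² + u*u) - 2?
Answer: 3051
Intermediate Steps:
p(u) = -2 + 2*u² (p(u) = (u² + u²) - 2 = 2*u² - 2 = -2 + 2*u²)
q(N) = -2 - 2*N (q(N) = -2*N - 2 = -2 - 2*N)
I(Z) = 0 (I(Z) = (-2 + 2*(-1)²)*Z = (-2 + 2*1)*Z = (-2 + 2)*Z = 0*Z = 0)
(I(q(6)) - 113)*(-27) = (0 - 113)*(-27) = -113*(-27) = 3051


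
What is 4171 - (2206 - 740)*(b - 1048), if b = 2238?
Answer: -1740369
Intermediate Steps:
4171 - (2206 - 740)*(b - 1048) = 4171 - (2206 - 740)*(2238 - 1048) = 4171 - 1466*1190 = 4171 - 1*1744540 = 4171 - 1744540 = -1740369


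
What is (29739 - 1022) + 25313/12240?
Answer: 20677729/720 ≈ 28719.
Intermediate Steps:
(29739 - 1022) + 25313/12240 = 28717 + 25313*(1/12240) = 28717 + 1489/720 = 20677729/720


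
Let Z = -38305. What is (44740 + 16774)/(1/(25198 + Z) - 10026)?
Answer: -806263998/131410783 ≈ -6.1354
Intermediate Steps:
(44740 + 16774)/(1/(25198 + Z) - 10026) = (44740 + 16774)/(1/(25198 - 38305) - 10026) = 61514/(1/(-13107) - 10026) = 61514/(-1/13107 - 10026) = 61514/(-131410783/13107) = 61514*(-13107/131410783) = -806263998/131410783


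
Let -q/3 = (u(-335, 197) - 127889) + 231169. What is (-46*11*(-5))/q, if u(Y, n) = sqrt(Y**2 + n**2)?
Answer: -130649200/15999911049 + 1265*sqrt(151034)/15999911049 ≈ -0.0081349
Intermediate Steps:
q = -309840 - 3*sqrt(151034) (q = -3*((sqrt((-335)**2 + 197**2) - 127889) + 231169) = -3*((sqrt(112225 + 38809) - 127889) + 231169) = -3*((sqrt(151034) - 127889) + 231169) = -3*((-127889 + sqrt(151034)) + 231169) = -3*(103280 + sqrt(151034)) = -309840 - 3*sqrt(151034) ≈ -3.1101e+5)
(-46*11*(-5))/q = (-46*11*(-5))/(-309840 - 3*sqrt(151034)) = (-506*(-5))/(-309840 - 3*sqrt(151034)) = 2530/(-309840 - 3*sqrt(151034))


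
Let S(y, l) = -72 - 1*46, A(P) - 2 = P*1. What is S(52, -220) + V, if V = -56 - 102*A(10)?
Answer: -1398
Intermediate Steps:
A(P) = 2 + P (A(P) = 2 + P*1 = 2 + P)
V = -1280 (V = -56 - 102*(2 + 10) = -56 - 102*12 = -56 - 1224 = -1280)
S(y, l) = -118 (S(y, l) = -72 - 46 = -118)
S(52, -220) + V = -118 - 1280 = -1398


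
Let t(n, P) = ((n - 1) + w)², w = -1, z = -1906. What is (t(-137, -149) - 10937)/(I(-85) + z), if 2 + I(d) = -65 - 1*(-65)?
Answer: -2096/477 ≈ -4.3941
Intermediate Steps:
I(d) = -2 (I(d) = -2 + (-65 - 1*(-65)) = -2 + (-65 + 65) = -2 + 0 = -2)
t(n, P) = (-2 + n)² (t(n, P) = ((n - 1) - 1)² = ((-1 + n) - 1)² = (-2 + n)²)
(t(-137, -149) - 10937)/(I(-85) + z) = ((-2 - 137)² - 10937)/(-2 - 1906) = ((-139)² - 10937)/(-1908) = (19321 - 10937)*(-1/1908) = 8384*(-1/1908) = -2096/477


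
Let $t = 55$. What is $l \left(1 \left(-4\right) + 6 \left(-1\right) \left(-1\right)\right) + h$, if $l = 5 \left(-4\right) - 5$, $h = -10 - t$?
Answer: $-115$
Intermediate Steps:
$h = -65$ ($h = -10 - 55 = -65$)
$l = -25$ ($l = -20 - 5 = -25$)
$l \left(1 \left(-4\right) + 6 \left(-1\right) \left(-1\right)\right) + h = - 25 \left(1 \left(-4\right) + 6 \left(-1\right) \left(-1\right)\right) - 65 = - 25 \left(-4 - -6\right) - 65 = - 25 \left(-4 + 6\right) - 65 = \left(-25\right) 2 - 65 = -50 - 65 = -115$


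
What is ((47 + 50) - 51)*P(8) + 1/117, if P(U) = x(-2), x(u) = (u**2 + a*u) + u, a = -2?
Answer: 32293/117 ≈ 276.01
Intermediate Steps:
x(u) = u**2 - u (x(u) = (u**2 - 2*u) + u = u**2 - u)
P(U) = 6 (P(U) = -2*(-1 - 2) = -2*(-3) = 6)
((47 + 50) - 51)*P(8) + 1/117 = ((47 + 50) - 51)*6 + 1/117 = (97 - 51)*6 + 1/117 = 46*6 + 1/117 = 276 + 1/117 = 32293/117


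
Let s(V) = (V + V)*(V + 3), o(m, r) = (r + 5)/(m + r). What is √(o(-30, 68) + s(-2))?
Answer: I*√3002/38 ≈ 1.4419*I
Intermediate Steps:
o(m, r) = (5 + r)/(m + r)
s(V) = 2*V*(3 + V) (s(V) = (2*V)*(3 + V) = 2*V*(3 + V))
√(o(-30, 68) + s(-2)) = √((5 + 68)/(-30 + 68) + 2*(-2)*(3 - 2)) = √(73/38 + 2*(-2)*1) = √((1/38)*73 - 4) = √(73/38 - 4) = √(-79/38) = I*√3002/38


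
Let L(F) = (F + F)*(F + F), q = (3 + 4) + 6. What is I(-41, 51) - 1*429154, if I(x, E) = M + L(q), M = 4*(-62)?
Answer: -428726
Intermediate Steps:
q = 13 (q = 7 + 6 = 13)
L(F) = 4*F**2 (L(F) = (2*F)*(2*F) = 4*F**2)
M = -248
I(x, E) = 428 (I(x, E) = -248 + 4*13**2 = -248 + 4*169 = -248 + 676 = 428)
I(-41, 51) - 1*429154 = 428 - 1*429154 = 428 - 429154 = -428726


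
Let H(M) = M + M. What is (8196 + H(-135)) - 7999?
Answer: -73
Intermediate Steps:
H(M) = 2*M
(8196 + H(-135)) - 7999 = (8196 + 2*(-135)) - 7999 = (8196 - 270) - 7999 = 7926 - 7999 = -73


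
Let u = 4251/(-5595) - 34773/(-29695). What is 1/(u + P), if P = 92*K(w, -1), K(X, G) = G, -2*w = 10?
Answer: -11076235/1014458854 ≈ -0.010918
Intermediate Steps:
w = -5 (w = -1/2*10 = -5)
P = -92 (P = 92*(-1) = -92)
u = 4554766/11076235 (u = 4251*(-1/5595) - 34773*(-1/29695) = -1417/1865 + 34773/29695 = 4554766/11076235 ≈ 0.41122)
1/(u + P) = 1/(4554766/11076235 - 92) = 1/(-1014458854/11076235) = -11076235/1014458854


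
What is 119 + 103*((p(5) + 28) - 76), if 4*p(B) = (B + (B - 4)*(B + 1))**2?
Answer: -6837/4 ≈ -1709.3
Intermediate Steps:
p(B) = (B + (1 + B)*(-4 + B))**2/4 (p(B) = (B + (B - 4)*(B + 1))**2/4 = (B + (-4 + B)*(1 + B))**2/4 = (B + (1 + B)*(-4 + B))**2/4)
119 + 103*((p(5) + 28) - 76) = 119 + 103*(((4 - 1*5**2 + 2*5)**2/4 + 28) - 76) = 119 + 103*(((4 - 1*25 + 10)**2/4 + 28) - 76) = 119 + 103*(((4 - 25 + 10)**2/4 + 28) - 76) = 119 + 103*(((1/4)*(-11)**2 + 28) - 76) = 119 + 103*(((1/4)*121 + 28) - 76) = 119 + 103*((121/4 + 28) - 76) = 119 + 103*(233/4 - 76) = 119 + 103*(-71/4) = 119 - 7313/4 = -6837/4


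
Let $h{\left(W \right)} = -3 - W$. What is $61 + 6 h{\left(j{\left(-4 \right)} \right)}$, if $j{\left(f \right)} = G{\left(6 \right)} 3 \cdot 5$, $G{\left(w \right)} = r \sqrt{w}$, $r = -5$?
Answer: $43 + 450 \sqrt{6} \approx 1145.3$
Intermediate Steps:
$G{\left(w \right)} = - 5 \sqrt{w}$
$j{\left(f \right)} = - 75 \sqrt{6}$ ($j{\left(f \right)} = - 5 \sqrt{6} \cdot 3 \cdot 5 = - 15 \sqrt{6} \cdot 5 = - 75 \sqrt{6}$)
$61 + 6 h{\left(j{\left(-4 \right)} \right)} = 61 + 6 \left(-3 - - 75 \sqrt{6}\right) = 61 + 6 \left(-3 + 75 \sqrt{6}\right) = 61 - \left(18 - 450 \sqrt{6}\right) = 43 + 450 \sqrt{6}$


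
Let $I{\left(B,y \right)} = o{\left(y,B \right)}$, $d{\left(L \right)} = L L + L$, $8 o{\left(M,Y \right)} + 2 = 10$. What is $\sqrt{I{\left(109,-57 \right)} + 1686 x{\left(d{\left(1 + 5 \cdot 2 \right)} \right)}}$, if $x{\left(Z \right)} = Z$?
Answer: $\sqrt{222553} \approx 471.76$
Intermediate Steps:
$o{\left(M,Y \right)} = 1$ ($o{\left(M,Y \right)} = - \frac{1}{4} + \frac{1}{8} \cdot 10 = - \frac{1}{4} + \frac{5}{4} = 1$)
$d{\left(L \right)} = L + L^{2}$ ($d{\left(L \right)} = L^{2} + L = L + L^{2}$)
$I{\left(B,y \right)} = 1$
$\sqrt{I{\left(109,-57 \right)} + 1686 x{\left(d{\left(1 + 5 \cdot 2 \right)} \right)}} = \sqrt{1 + 1686 \left(1 + 5 \cdot 2\right) \left(1 + \left(1 + 5 \cdot 2\right)\right)} = \sqrt{1 + 1686 \left(1 + 10\right) \left(1 + \left(1 + 10\right)\right)} = \sqrt{1 + 1686 \cdot 11 \left(1 + 11\right)} = \sqrt{1 + 1686 \cdot 11 \cdot 12} = \sqrt{1 + 1686 \cdot 132} = \sqrt{1 + 222552} = \sqrt{222553}$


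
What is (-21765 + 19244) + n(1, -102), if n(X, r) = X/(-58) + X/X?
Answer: -146161/58 ≈ -2520.0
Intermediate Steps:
n(X, r) = 1 - X/58 (n(X, r) = X*(-1/58) + 1 = -X/58 + 1 = 1 - X/58)
(-21765 + 19244) + n(1, -102) = (-21765 + 19244) + (1 - 1/58*1) = -2521 + (1 - 1/58) = -2521 + 57/58 = -146161/58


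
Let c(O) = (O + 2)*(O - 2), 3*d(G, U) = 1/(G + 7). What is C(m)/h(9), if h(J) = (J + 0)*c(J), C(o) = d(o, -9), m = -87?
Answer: -1/166320 ≈ -6.0125e-6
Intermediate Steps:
d(G, U) = 1/(3*(7 + G)) (d(G, U) = 1/(3*(G + 7)) = 1/(3*(7 + G)))
c(O) = (-2 + O)*(2 + O) (c(O) = (2 + O)*(-2 + O) = (-2 + O)*(2 + O))
C(o) = 1/(3*(7 + o))
h(J) = J*(-4 + J**2) (h(J) = (J + 0)*(-4 + J**2) = J*(-4 + J**2))
C(m)/h(9) = (1/(3*(7 - 87)))/((9*(-4 + 9**2))) = ((1/3)/(-80))/((9*(-4 + 81))) = ((1/3)*(-1/80))/((9*77)) = -1/240/693 = -1/240*1/693 = -1/166320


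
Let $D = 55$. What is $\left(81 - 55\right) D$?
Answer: $1430$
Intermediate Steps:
$\left(81 - 55\right) D = \left(81 - 55\right) 55 = 26 \cdot 55 = 1430$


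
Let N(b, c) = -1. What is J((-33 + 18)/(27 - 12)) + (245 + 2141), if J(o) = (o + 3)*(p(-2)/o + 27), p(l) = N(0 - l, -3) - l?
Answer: 2438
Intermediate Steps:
p(l) = -1 - l
J(o) = (3 + o)*(27 + 1/o) (J(o) = (o + 3)*((-1 - 1*(-2))/o + 27) = (3 + o)*((-1 + 2)/o + 27) = (3 + o)*(1/o + 27) = (3 + o)*(27 + 1/o))
J((-33 + 18)/(27 - 12)) + (245 + 2141) = (82 + 3/(((-33 + 18)/(27 - 12))) + 27*((-33 + 18)/(27 - 12))) + (245 + 2141) = (82 + 3/((-15/15)) + 27*(-15/15)) + 2386 = (82 + 3/((-15*1/15)) + 27*(-15*1/15)) + 2386 = (82 + 3/(-1) + 27*(-1)) + 2386 = (82 + 3*(-1) - 27) + 2386 = (82 - 3 - 27) + 2386 = 52 + 2386 = 2438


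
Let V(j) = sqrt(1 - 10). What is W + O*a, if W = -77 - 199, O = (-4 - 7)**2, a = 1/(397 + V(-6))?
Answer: -43454531/157618 - 363*I/157618 ≈ -275.7 - 0.002303*I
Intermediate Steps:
V(j) = 3*I (V(j) = sqrt(-9) = 3*I)
a = (397 - 3*I)/157618 (a = 1/(397 + 3*I) = (397 - 3*I)/157618 ≈ 0.0025187 - 1.9033e-5*I)
O = 121 (O = (-11)**2 = 121)
W = -276
W + O*a = -276 + 121*(397/157618 - 3*I/157618) = -276 + (48037/157618 - 363*I/157618) = -43454531/157618 - 363*I/157618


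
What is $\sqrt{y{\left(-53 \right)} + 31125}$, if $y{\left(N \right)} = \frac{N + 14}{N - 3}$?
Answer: $\frac{27 \sqrt{33474}}{28} \approx 176.42$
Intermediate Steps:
$y{\left(N \right)} = \frac{14 + N}{-3 + N}$
$\sqrt{y{\left(-53 \right)} + 31125} = \sqrt{\frac{14 - 53}{-3 - 53} + 31125} = \sqrt{\frac{1}{-56} \left(-39\right) + 31125} = \sqrt{\left(- \frac{1}{56}\right) \left(-39\right) + 31125} = \sqrt{\frac{39}{56} + 31125} = \sqrt{\frac{1743039}{56}} = \frac{27 \sqrt{33474}}{28}$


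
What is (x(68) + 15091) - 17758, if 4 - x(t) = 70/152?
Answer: -202423/76 ≈ -2663.5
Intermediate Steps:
x(t) = 269/76 (x(t) = 4 - 70/152 = 4 - 1*35/76 = 4 - 35/76 = 269/76)
(x(68) + 15091) - 17758 = (269/76 + 15091) - 17758 = 1147185/76 - 17758 = -202423/76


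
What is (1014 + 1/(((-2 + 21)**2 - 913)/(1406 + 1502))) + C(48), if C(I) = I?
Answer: 145829/138 ≈ 1056.7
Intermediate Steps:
(1014 + 1/(((-2 + 21)**2 - 913)/(1406 + 1502))) + C(48) = (1014 + 1/(((-2 + 21)**2 - 913)/(1406 + 1502))) + 48 = (1014 + 1/((19**2 - 913)/2908)) + 48 = (1014 + 1/((361 - 913)*(1/2908))) + 48 = (1014 + 1/(-552*1/2908)) + 48 = (1014 + 1/(-138/727)) + 48 = (1014 - 727/138) + 48 = 139205/138 + 48 = 145829/138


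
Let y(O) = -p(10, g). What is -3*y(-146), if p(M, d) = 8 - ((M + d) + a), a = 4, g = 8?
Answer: -42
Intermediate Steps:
p(M, d) = 4 - M - d (p(M, d) = 8 - ((M + d) + 4) = 8 - (4 + M + d) = 8 + (-4 - M - d) = 4 - M - d)
y(O) = 14 (y(O) = -(4 - 1*10 - 1*8) = -(4 - 10 - 8) = -1*(-14) = 14)
-3*y(-146) = -3*14 = -42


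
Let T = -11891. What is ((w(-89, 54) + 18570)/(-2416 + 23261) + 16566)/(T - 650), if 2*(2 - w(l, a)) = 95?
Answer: -690673589/522834290 ≈ -1.3210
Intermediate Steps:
w(l, a) = -91/2 (w(l, a) = 2 - ½*95 = 2 - 95/2 = -91/2)
((w(-89, 54) + 18570)/(-2416 + 23261) + 16566)/(T - 650) = ((-91/2 + 18570)/(-2416 + 23261) + 16566)/(-11891 - 650) = ((37049/2)/20845 + 16566)/(-12541) = ((37049/2)*(1/20845) + 16566)*(-1/12541) = (37049/41690 + 16566)*(-1/12541) = (690673589/41690)*(-1/12541) = -690673589/522834290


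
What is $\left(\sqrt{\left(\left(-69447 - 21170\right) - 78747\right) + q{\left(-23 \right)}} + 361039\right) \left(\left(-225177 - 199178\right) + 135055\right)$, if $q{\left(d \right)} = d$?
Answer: $-104448582700 - 289300 i \sqrt{169387} \approx -1.0445 \cdot 10^{11} - 1.1907 \cdot 10^{8} i$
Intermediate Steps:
$\left(\sqrt{\left(\left(-69447 - 21170\right) - 78747\right) + q{\left(-23 \right)}} + 361039\right) \left(\left(-225177 - 199178\right) + 135055\right) = \left(\sqrt{\left(\left(-69447 - 21170\right) - 78747\right) - 23} + 361039\right) \left(\left(-225177 - 199178\right) + 135055\right) = \left(\sqrt{\left(-90617 - 78747\right) - 23} + 361039\right) \left(\left(-225177 - 199178\right) + 135055\right) = \left(\sqrt{-169364 - 23} + 361039\right) \left(-424355 + 135055\right) = \left(\sqrt{-169387} + 361039\right) \left(-289300\right) = \left(i \sqrt{169387} + 361039\right) \left(-289300\right) = \left(361039 + i \sqrt{169387}\right) \left(-289300\right) = -104448582700 - 289300 i \sqrt{169387}$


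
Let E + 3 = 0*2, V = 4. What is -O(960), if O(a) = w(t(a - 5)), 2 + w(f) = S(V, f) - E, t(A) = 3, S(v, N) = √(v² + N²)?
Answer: -6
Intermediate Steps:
S(v, N) = √(N² + v²)
E = -3 (E = -3 + 0*2 = -3 + 0 = -3)
w(f) = 1 + √(16 + f²) (w(f) = -2 + (√(f² + 4²) - 1*(-3)) = -2 + (√(f² + 16) + 3) = -2 + (√(16 + f²) + 3) = -2 + (3 + √(16 + f²)) = 1 + √(16 + f²))
O(a) = 6 (O(a) = 1 + √(16 + 3²) = 1 + √(16 + 9) = 1 + √25 = 1 + 5 = 6)
-O(960) = -1*6 = -6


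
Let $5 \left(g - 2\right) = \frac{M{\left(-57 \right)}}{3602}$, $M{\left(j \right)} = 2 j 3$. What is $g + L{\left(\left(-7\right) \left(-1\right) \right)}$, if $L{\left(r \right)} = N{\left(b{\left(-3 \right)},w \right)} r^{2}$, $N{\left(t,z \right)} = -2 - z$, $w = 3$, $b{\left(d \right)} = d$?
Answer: $- \frac{2188386}{9005} \approx -243.02$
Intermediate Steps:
$M{\left(j \right)} = 6 j$
$L{\left(r \right)} = - 5 r^{2}$ ($L{\left(r \right)} = \left(-2 - 3\right) r^{2} = - 5 r^{2}$)
$g = \frac{17839}{9005}$ ($g = 2 + \frac{6 \left(-57\right) \frac{1}{3602}}{5} = 2 + \frac{\left(-342\right) \frac{1}{3602}}{5} = 2 + \frac{1}{5} \left(- \frac{171}{1801}\right) = 2 - \frac{171}{9005} = \frac{17839}{9005} \approx 1.981$)
$g + L{\left(\left(-7\right) \left(-1\right) \right)} = \frac{17839}{9005} - 5 \left(\left(-7\right) \left(-1\right)\right)^{2} = \frac{17839}{9005} - 5 \cdot 7^{2} = \frac{17839}{9005} - 245 = - \frac{2188386}{9005}$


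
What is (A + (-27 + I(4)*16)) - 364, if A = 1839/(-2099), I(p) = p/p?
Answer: -788964/2099 ≈ -375.88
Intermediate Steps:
I(p) = 1
A = -1839/2099 (A = 1839*(-1/2099) = -1839/2099 ≈ -0.87613)
(A + (-27 + I(4)*16)) - 364 = (-1839/2099 + (-27 + 1*16)) - 364 = (-1839/2099 + (-27 + 16)) - 364 = (-1839/2099 - 11) - 364 = -24928/2099 - 364 = -788964/2099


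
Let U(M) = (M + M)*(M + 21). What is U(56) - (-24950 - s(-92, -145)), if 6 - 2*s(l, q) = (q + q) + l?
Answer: 33768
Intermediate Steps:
U(M) = 2*M*(21 + M) (U(M) = (2*M)*(21 + M) = 2*M*(21 + M))
s(l, q) = 3 - q - l/2 (s(l, q) = 3 - ((q + q) + l)/2 = 3 - (2*q + l)/2 = 3 - (l + 2*q)/2 = 3 + (-q - l/2) = 3 - q - l/2)
U(56) - (-24950 - s(-92, -145)) = 2*56*(21 + 56) - (-24950 - (3 - 1*(-145) - ½*(-92))) = 2*56*77 - (-24950 - (3 + 145 + 46)) = 8624 - (-24950 - 1*194) = 8624 - (-24950 - 194) = 8624 - 1*(-25144) = 8624 + 25144 = 33768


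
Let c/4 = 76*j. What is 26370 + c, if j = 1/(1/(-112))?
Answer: -7678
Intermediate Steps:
j = -112 (j = 1/(-1/112) = -112)
c = -34048 (c = 4*(76*(-112)) = 4*(-8512) = -34048)
26370 + c = 26370 - 34048 = -7678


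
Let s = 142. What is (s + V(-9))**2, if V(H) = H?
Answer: 17689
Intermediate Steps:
(s + V(-9))**2 = (142 - 9)**2 = 133**2 = 17689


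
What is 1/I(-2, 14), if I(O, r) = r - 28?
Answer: -1/14 ≈ -0.071429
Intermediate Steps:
I(O, r) = -28 + r
1/I(-2, 14) = 1/(-28 + 14) = 1/(-14) = -1/14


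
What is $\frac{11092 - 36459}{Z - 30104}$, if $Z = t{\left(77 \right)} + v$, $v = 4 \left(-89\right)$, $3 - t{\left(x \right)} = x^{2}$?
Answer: $\frac{25367}{36386} \approx 0.69716$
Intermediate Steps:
$t{\left(x \right)} = 3 - x^{2}$
$v = -356$
$Z = -6282$ ($Z = \left(3 - 77^{2}\right) - 356 = \left(3 - 5929\right) - 356 = -5926 - 356 = -6282$)
$\frac{11092 - 36459}{Z - 30104} = \frac{11092 - 36459}{-6282 - 30104} = - \frac{25367}{-36386} = \left(-25367\right) \left(- \frac{1}{36386}\right) = \frac{25367}{36386}$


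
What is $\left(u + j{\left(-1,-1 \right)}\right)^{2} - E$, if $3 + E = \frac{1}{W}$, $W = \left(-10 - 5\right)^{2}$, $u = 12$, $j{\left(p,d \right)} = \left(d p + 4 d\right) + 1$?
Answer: $\frac{23174}{225} \approx 103.0$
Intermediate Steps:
$j{\left(p,d \right)} = 1 + 4 d + d p$ ($j{\left(p,d \right)} = \left(4 d + d p\right) + 1 = 1 + 4 d + d p$)
$W = 225$ ($W = \left(-15\right)^{2} = 225$)
$E = - \frac{674}{225}$ ($E = -3 + \frac{1}{225} = - \frac{674}{225} \approx -2.9956$)
$\left(u + j{\left(-1,-1 \right)}\right)^{2} - E = \left(12 + \left(1 + 4 \left(-1\right) - -1\right)\right)^{2} - - \frac{674}{225} = \left(12 + \left(1 - 4 + 1\right)\right)^{2} + \frac{674}{225} = \left(12 - 2\right)^{2} + \frac{674}{225} = 10^{2} + \frac{674}{225} = 100 + \frac{674}{225} = \frac{23174}{225}$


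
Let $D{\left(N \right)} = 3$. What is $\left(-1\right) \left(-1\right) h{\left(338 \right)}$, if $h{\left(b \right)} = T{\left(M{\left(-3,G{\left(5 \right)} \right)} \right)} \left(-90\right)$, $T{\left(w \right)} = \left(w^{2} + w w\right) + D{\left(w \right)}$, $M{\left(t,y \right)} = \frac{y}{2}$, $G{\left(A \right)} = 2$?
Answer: $-450$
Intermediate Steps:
$M{\left(t,y \right)} = \frac{y}{2}$ ($M{\left(t,y \right)} = y \frac{1}{2} = \frac{y}{2}$)
$T{\left(w \right)} = 3 + 2 w^{2}$ ($T{\left(w \right)} = \left(w^{2} + w w\right) + 3 = \left(w^{2} + w^{2}\right) + 3 = 2 w^{2} + 3 = 3 + 2 w^{2}$)
$h{\left(b \right)} = -450$ ($h{\left(b \right)} = \left(3 + 2 \left(\frac{1}{2} \cdot 2\right)^{2}\right) \left(-90\right) = \left(3 + 2 \cdot 1^{2}\right) \left(-90\right) = \left(3 + 2 \cdot 1\right) \left(-90\right) = \left(3 + 2\right) \left(-90\right) = 5 \left(-90\right) = -450$)
$\left(-1\right) \left(-1\right) h{\left(338 \right)} = \left(-1\right) \left(-1\right) \left(-450\right) = 1 \left(-450\right) = -450$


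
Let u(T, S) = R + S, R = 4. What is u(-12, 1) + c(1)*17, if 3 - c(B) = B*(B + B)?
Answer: 22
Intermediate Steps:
c(B) = 3 - 2*B² (c(B) = 3 - B*(B + B) = 3 - B*2*B = 3 - 2*B²)
u(T, S) = 4 + S
u(-12, 1) + c(1)*17 = (4 + 1) + (3 - 2*1²)*17 = 5 + (3 - 2*1)*17 = 5 + (3 - 2)*17 = 5 + 1*17 = 5 + 17 = 22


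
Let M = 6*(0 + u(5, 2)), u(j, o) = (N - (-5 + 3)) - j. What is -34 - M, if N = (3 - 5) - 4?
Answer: 20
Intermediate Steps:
N = -6 (N = -2 - 4 = -6)
u(j, o) = -4 - j (u(j, o) = (-6 - (-5 + 3)) - j = (-6 - 1*(-2)) - j = (-6 + 2) - j = -4 - j)
M = -54 (M = 6*(0 + (-4 - 1*5)) = 6*(0 + (-4 - 5)) = 6*(0 - 9) = 6*(-9) = -54)
-34 - M = -34 - 1*(-54) = -34 + 54 = 20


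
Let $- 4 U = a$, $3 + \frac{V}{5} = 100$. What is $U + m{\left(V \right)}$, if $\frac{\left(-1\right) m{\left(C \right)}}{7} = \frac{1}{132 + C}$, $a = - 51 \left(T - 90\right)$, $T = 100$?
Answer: $\frac{157321}{1234} \approx 127.49$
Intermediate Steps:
$V = 485$ ($V = -15 + 5 \cdot 100 = -15 + 500 = 485$)
$a = -510$ ($a = - 51 \left(100 - 90\right) = \left(-51\right) 10 = -510$)
$m{\left(C \right)} = - \frac{7}{132 + C}$
$U = \frac{255}{2}$ ($U = \left(- \frac{1}{4}\right) \left(-510\right) = \frac{255}{2} \approx 127.5$)
$U + m{\left(V \right)} = \frac{255}{2} - \frac{7}{132 + 485} = \frac{255}{2} - \frac{7}{617} = \frac{157321}{1234}$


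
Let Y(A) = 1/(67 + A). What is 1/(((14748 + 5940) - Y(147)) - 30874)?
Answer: -214/2179805 ≈ -9.8174e-5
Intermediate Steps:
1/(((14748 + 5940) - Y(147)) - 30874) = 1/(((14748 + 5940) - 1/(67 + 147)) - 30874) = 1/((20688 - 1/214) - 30874) = 1/(4427231/214 - 30874) = 1/(-2179805/214) = -214/2179805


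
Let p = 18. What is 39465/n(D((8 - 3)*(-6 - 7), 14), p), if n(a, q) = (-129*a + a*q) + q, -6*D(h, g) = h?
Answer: -78930/2369 ≈ -33.318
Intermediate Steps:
D(h, g) = -h/6
n(a, q) = q - 129*a + a*q
39465/n(D((8 - 3)*(-6 - 7), 14), p) = 39465/(18 - (-43)*(8 - 3)*(-6 - 7)/2 - (8 - 3)*(-6 - 7)/6*18) = 39465/(18 - (-43)*5*(-13)/2 - 5*(-13)/6*18) = 39465/(18 - (-43)*(-65)/2 - 1/6*(-65)*18) = 39465/(18 - 129*65/6 + (65/6)*18) = 39465/(18 - 2795/2 + 195) = 39465/(-2369/2) = 39465*(-2/2369) = -78930/2369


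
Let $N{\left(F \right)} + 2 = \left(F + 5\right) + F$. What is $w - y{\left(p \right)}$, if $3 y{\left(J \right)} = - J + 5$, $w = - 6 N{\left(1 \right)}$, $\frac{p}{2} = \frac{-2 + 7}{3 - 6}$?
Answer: $- \frac{295}{9} \approx -32.778$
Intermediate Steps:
$p = - \frac{10}{3}$ ($p = 2 \frac{-2 + 7}{3 - 6} = 2 \frac{5}{-3} = 2 \cdot 5 \left(- \frac{1}{3}\right) = 2 \left(- \frac{5}{3}\right) = - \frac{10}{3} \approx -3.3333$)
$N{\left(F \right)} = 3 + 2 F$ ($N{\left(F \right)} = -2 + \left(\left(F + 5\right) + F\right) = -2 + \left(\left(5 + F\right) + F\right) = -2 + \left(5 + 2 F\right) = 3 + 2 F$)
$w = -30$ ($w = - 6 \left(3 + 2 \cdot 1\right) = - 6 \left(3 + 2\right) = \left(-6\right) 5 = -30$)
$y{\left(J \right)} = \frac{5}{3} - \frac{J}{3}$ ($y{\left(J \right)} = \frac{- J + 5}{3} = \frac{5 - J}{3} = \frac{5}{3} - \frac{J}{3}$)
$w - y{\left(p \right)} = -30 - \left(\frac{5}{3} - - \frac{10}{9}\right) = -30 - \left(\frac{5}{3} + \frac{10}{9}\right) = -30 - \frac{25}{9} = - \frac{295}{9}$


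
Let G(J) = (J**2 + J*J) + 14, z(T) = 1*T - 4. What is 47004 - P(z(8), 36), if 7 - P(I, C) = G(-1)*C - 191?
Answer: 47382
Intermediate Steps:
z(T) = -4 + T (z(T) = T - 4 = -4 + T)
G(J) = 14 + 2*J**2 (G(J) = (J**2 + J**2) + 14 = 2*J**2 + 14 = 14 + 2*J**2)
P(I, C) = 198 - 16*C (P(I, C) = 7 - ((14 + 2*(-1)**2)*C - 191) = 7 - ((14 + 2*1)*C - 191) = 7 - ((14 + 2)*C - 191) = 7 - (16*C - 191) = 7 - (-191 + 16*C) = 7 + (191 - 16*C) = 198 - 16*C)
47004 - P(z(8), 36) = 47004 - (198 - 16*36) = 47004 - (198 - 576) = 47004 - 1*(-378) = 47004 + 378 = 47382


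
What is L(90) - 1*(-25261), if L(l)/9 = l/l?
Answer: 25270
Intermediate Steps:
L(l) = 9 (L(l) = 9*(l/l) = 9*1 = 9)
L(90) - 1*(-25261) = 9 - 1*(-25261) = 9 + 25261 = 25270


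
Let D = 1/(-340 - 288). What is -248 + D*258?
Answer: -78001/314 ≈ -248.41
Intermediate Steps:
D = -1/628 (D = 1/(-628) = -1/628 ≈ -0.0015924)
-248 + D*258 = -248 - 1/628*258 = -248 - 129/314 = -78001/314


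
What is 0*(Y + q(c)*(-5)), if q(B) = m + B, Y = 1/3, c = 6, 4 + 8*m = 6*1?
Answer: 0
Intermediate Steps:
m = 1/4 (m = -1/2 + (6*1)/8 = -1/2 + (1/8)*6 = -1/2 + 3/4 = 1/4 ≈ 0.25000)
Y = 1/3 ≈ 0.33333
q(B) = 1/4 + B
0*(Y + q(c)*(-5)) = 0*(1/3 + (1/4 + 6)*(-5)) = 0*(1/3 + (25/4)*(-5)) = 0*(1/3 - 125/4) = 0*(-371/12) = 0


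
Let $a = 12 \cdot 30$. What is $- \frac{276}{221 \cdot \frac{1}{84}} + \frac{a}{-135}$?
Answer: $- \frac{71320}{663} \approx -107.57$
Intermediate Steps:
$a = 360$
$- \frac{276}{221 \cdot \frac{1}{84}} + \frac{a}{-135} = - \frac{276}{221 \cdot \frac{1}{84}} + \frac{360}{-135} = - \frac{276}{221 \cdot \frac{1}{84}} + 360 \left(- \frac{1}{135}\right) = - \frac{276}{\frac{221}{84}} - \frac{8}{3} = \left(-276\right) \frac{84}{221} - \frac{8}{3} = - \frac{23184}{221} - \frac{8}{3} = - \frac{71320}{663}$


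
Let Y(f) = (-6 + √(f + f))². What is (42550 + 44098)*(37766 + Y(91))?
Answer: 3291237632 - 1039776*√182 ≈ 3.2772e+9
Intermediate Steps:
Y(f) = (-6 + √2*√f)² (Y(f) = (-6 + √(2*f))² = (-6 + √2*√f)²)
(42550 + 44098)*(37766 + Y(91)) = (42550 + 44098)*(37766 + (-6 + √2*√91)²) = 86648*(37766 + (-6 + √182)²) = 3272348368 + 86648*(-6 + √182)²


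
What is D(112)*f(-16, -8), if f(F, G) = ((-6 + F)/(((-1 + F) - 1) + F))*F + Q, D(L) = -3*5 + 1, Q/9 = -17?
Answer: 38878/17 ≈ 2286.9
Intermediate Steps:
Q = -153 (Q = 9*(-17) = -153)
D(L) = -14 (D(L) = -15 + 1 = -14)
f(F, G) = -153 + F*(-6 + F)/(-2 + 2*F) (f(F, G) = ((-6 + F)/(((-1 + F) - 1) + F))*F - 153 = ((-6 + F)/((-2 + F) + F))*F - 153 = ((-6 + F)/(-2 + 2*F))*F - 153 = F*(-6 + F)/(-2 + 2*F) - 153 = -153 + F*(-6 + F)/(-2 + 2*F))
D(112)*f(-16, -8) = -7*(306 + (-16)**2 - 312*(-16))/(-1 - 16) = -7*(306 + 256 + 4992)/(-17) = -7*(-1)*5554/17 = -14*(-2777/17) = 38878/17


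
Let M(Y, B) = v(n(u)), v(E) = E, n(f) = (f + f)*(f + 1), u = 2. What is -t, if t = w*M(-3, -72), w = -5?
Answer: 60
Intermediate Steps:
n(f) = 2*f*(1 + f) (n(f) = (2*f)*(1 + f) = 2*f*(1 + f))
M(Y, B) = 12 (M(Y, B) = 2*2*(1 + 2) = 2*2*3 = 12)
t = -60 (t = -5*12 = -60)
-t = -1*(-60) = 60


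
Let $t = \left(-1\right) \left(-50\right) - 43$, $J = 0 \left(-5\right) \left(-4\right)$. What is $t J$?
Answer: $0$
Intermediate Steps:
$J = 0$ ($J = 0 \left(-4\right) = 0$)
$t = 7$ ($t = 50 - 43 = 7$)
$t J = 7 \cdot 0 = 0$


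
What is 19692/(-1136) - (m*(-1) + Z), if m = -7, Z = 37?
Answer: -17419/284 ≈ -61.335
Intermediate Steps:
19692/(-1136) - (m*(-1) + Z) = 19692/(-1136) - (-7*(-1) + 37) = 19692*(-1/1136) - (7 + 37) = -4923/284 - 1*44 = -4923/284 - 44 = -17419/284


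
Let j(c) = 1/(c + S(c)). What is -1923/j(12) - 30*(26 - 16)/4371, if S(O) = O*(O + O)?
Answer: -840543400/1457 ≈ -5.7690e+5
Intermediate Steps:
S(O) = 2*O² (S(O) = O*(2*O) = 2*O²)
j(c) = 1/(c + 2*c²)
-1923/j(12) - 30*(26 - 16)/4371 = -1923/(1/(12*(1 + 2*12))) - 30*(26 - 16)/4371 = -1923/(1/(12*(1 + 24))) - 30*10*(1/4371) = -1923/((1/12)/25) - 300*1/4371 = -1923/((1/12)*(1/25)) - 100/1457 = -1923/1/300 - 100/1457 = -1923*300 - 100/1457 = -576900 - 100/1457 = -840543400/1457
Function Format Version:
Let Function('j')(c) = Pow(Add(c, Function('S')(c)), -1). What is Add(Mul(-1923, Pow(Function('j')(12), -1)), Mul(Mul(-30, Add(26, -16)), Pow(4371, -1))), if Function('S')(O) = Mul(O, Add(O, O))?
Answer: Rational(-840543400, 1457) ≈ -5.7690e+5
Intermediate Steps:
Function('S')(O) = Mul(2, Pow(O, 2)) (Function('S')(O) = Mul(O, Mul(2, O)) = Mul(2, Pow(O, 2)))
Function('j')(c) = Pow(Add(c, Mul(2, Pow(c, 2))), -1)
Add(Mul(-1923, Pow(Function('j')(12), -1)), Mul(Mul(-30, Add(26, -16)), Pow(4371, -1))) = Add(Mul(-1923, Pow(Mul(Pow(12, -1), Pow(Add(1, Mul(2, 12)), -1)), -1)), Mul(Mul(-30, Add(26, -16)), Pow(4371, -1))) = Add(Mul(-1923, Pow(Mul(Rational(1, 12), Pow(Add(1, 24), -1)), -1)), Mul(Mul(-30, 10), Rational(1, 4371))) = Add(Mul(-1923, Pow(Mul(Rational(1, 12), Pow(25, -1)), -1)), Mul(-300, Rational(1, 4371))) = Add(Mul(-1923, Pow(Mul(Rational(1, 12), Rational(1, 25)), -1)), Rational(-100, 1457)) = Add(Mul(-1923, Pow(Rational(1, 300), -1)), Rational(-100, 1457)) = Add(Mul(-1923, 300), Rational(-100, 1457)) = Add(-576900, Rational(-100, 1457)) = Rational(-840543400, 1457)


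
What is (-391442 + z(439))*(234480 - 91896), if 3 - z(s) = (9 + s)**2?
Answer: -84430117512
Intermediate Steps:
z(s) = 3 - (9 + s)**2
(-391442 + z(439))*(234480 - 91896) = (-391442 + (3 - (9 + 439)**2))*(234480 - 91896) = (-391442 + (3 - 1*448**2))*142584 = (-391442 + (3 - 1*200704))*142584 = (-391442 + (3 - 200704))*142584 = (-391442 - 200701)*142584 = -592143*142584 = -84430117512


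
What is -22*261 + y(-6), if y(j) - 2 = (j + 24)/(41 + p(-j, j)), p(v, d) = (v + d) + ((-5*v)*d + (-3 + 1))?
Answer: -419014/73 ≈ -5739.9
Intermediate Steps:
p(v, d) = -2 + d + v - 5*d*v (p(v, d) = (d + v) + (-5*d*v - 2) = (d + v) + (-2 - 5*d*v) = -2 + d + v - 5*d*v)
y(j) = 2 + (24 + j)/(39 + 5*j**2) (y(j) = 2 + (j + 24)/(41 + (-2 + j - j - 5*j*(-j))) = 2 + (24 + j)/(41 + (-2 + j - j + 5*j**2)) = 2 + (24 + j)/(41 + (-2 + 5*j**2)) = 2 + (24 + j)/(39 + 5*j**2))
-22*261 + y(-6) = -22*261 + (102 - 6 + 10*(-6)**2)/(39 + 5*(-6)**2) = -5742 + (102 - 6 + 10*36)/(39 + 5*36) = -5742 + (102 - 6 + 360)/(39 + 180) = -5742 + 456/219 = -5742 + (1/219)*456 = -5742 + 152/73 = -419014/73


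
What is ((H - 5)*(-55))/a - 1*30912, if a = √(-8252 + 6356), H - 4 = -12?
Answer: -30912 - 715*I*√474/948 ≈ -30912.0 - 16.421*I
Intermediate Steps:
H = -8 (H = 4 - 12 = -8)
a = 2*I*√474 (a = √(-1896) = 2*I*√474 ≈ 43.543*I)
((H - 5)*(-55))/a - 1*30912 = ((-8 - 5)*(-55))/((2*I*√474)) - 1*30912 = (-13*(-55))*(-I*√474/948) - 30912 = 715*(-I*√474/948) - 30912 = -715*I*√474/948 - 30912 = -30912 - 715*I*√474/948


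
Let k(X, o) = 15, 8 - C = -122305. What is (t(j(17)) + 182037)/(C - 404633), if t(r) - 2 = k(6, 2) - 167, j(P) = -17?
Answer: -181887/282320 ≈ -0.64426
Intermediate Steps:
C = 122313 (C = 8 - 1*(-122305) = 8 + 122305 = 122313)
t(r) = -150 (t(r) = 2 + (15 - 167) = 2 - 152 = -150)
(t(j(17)) + 182037)/(C - 404633) = (-150 + 182037)/(122313 - 404633) = 181887/(-282320) = 181887*(-1/282320) = -181887/282320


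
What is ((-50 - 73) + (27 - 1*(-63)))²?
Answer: 1089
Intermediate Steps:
((-50 - 73) + (27 - 1*(-63)))² = (-123 + (27 + 63))² = (-123 + 90)² = (-33)² = 1089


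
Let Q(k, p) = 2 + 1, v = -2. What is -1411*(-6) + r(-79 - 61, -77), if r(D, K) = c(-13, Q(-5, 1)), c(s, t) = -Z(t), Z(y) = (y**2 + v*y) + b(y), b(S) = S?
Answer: 8460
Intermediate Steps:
Q(k, p) = 3
Z(y) = y**2 - y (Z(y) = (y**2 - 2*y) + y = y**2 - y)
c(s, t) = -t*(-1 + t)
r(D, K) = -6 (r(D, K) = 3*(1 - 1*3) = 3*(1 - 3) = 3*(-2) = -6)
-1411*(-6) + r(-79 - 61, -77) = -1411*(-6) - 6 = 8466 - 6 = 8460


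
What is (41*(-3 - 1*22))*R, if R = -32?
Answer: 32800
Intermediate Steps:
(41*(-3 - 1*22))*R = (41*(-3 - 1*22))*(-32) = (41*(-3 - 22))*(-32) = (41*(-25))*(-32) = -1025*(-32) = 32800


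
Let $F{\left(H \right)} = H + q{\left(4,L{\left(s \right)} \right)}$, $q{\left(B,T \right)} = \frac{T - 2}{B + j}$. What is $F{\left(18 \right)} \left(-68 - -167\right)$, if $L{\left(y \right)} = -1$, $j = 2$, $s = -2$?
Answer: $\frac{3465}{2} \approx 1732.5$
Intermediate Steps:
$q{\left(B,T \right)} = \frac{-2 + T}{2 + B}$ ($q{\left(B,T \right)} = \frac{T - 2}{B + 2} = \frac{-2 + T}{2 + B}$)
$F{\left(H \right)} = - \frac{1}{2} + H$ ($F{\left(H \right)} = H + \frac{-2 - 1}{2 + 4} = H + \frac{1}{6} \left(-3\right) = H - \frac{1}{2} = - \frac{1}{2} + H$)
$F{\left(18 \right)} \left(-68 - -167\right) = \left(- \frac{1}{2} + 18\right) \left(-68 - -167\right) = \frac{35 \left(-68 + 167\right)}{2} = \frac{35}{2} \cdot 99 = \frac{3465}{2}$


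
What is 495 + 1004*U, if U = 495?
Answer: 497475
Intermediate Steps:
495 + 1004*U = 495 + 1004*495 = 495 + 496980 = 497475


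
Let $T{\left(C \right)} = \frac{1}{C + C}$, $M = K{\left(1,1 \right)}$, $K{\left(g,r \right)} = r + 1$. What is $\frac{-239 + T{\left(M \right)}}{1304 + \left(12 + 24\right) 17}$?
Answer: $- \frac{955}{7664} \approx -0.12461$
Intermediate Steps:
$K{\left(g,r \right)} = 1 + r$
$M = 2$ ($M = 1 + 1 = 2$)
$T{\left(C \right)} = \frac{1}{2 C}$
$\frac{-239 + T{\left(M \right)}}{1304 + \left(12 + 24\right) 17} = \frac{-239 + \frac{1}{2 \cdot 2}}{1304 + \left(12 + 24\right) 17} = \frac{-239 + \frac{1}{2} \cdot \frac{1}{2}}{1304 + 36 \cdot 17} = \frac{-239 + \frac{1}{4}}{1304 + 612} = - \frac{955}{4 \cdot 1916} = \left(- \frac{955}{4}\right) \frac{1}{1916} = - \frac{955}{7664}$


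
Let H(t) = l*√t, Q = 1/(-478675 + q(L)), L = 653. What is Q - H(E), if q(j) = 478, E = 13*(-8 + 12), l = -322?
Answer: -1/478197 + 644*√13 ≈ 2322.0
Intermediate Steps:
E = 52 (E = 13*4 = 52)
Q = -1/478197 (Q = 1/(-478675 + 478) = 1/(-478197) = -1/478197 ≈ -2.0912e-6)
H(t) = -322*√t
Q - H(E) = -1/478197 - (-322)*√52 = -1/478197 - (-322)*2*√13 = -1/478197 - (-644)*√13 = -1/478197 + 644*√13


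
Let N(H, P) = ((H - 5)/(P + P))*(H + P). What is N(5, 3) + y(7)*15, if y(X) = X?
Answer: 105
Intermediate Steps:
N(H, P) = (-5 + H)*(H + P)/(2*P) (N(H, P) = ((-5 + H)/((2*P)))*(H + P) = ((-5 + H)*(1/(2*P)))*(H + P) = ((-5 + H)/(2*P))*(H + P) = (-5 + H)*(H + P)/(2*P))
N(5, 3) + y(7)*15 = (1/2)*(5**2 - 5*5 + 3*(-5 + 5))/3 + 7*15 = (1/2)*(1/3)*(25 - 25 + 3*0) + 105 = (1/2)*(1/3)*(25 - 25 + 0) + 105 = (1/2)*(1/3)*0 + 105 = 0 + 105 = 105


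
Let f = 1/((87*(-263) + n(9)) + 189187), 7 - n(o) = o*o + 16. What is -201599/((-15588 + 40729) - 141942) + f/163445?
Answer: 5476875135534681/3173153104390120 ≈ 1.7260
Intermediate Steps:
n(o) = -9 - o² (n(o) = 7 - (o*o + 16) = 7 - (o² + 16) = 7 - (16 + o²) = 7 + (-16 - o²) = -9 - o²)
f = 1/166216 (f = 1/((87*(-263) + (-9 - 1*9²)) + 189187) = 1/((-22881 + (-9 - 1*81)) + 189187) = 1/((-22881 + (-9 - 81)) + 189187) = 1/((-22881 - 90) + 189187) = 1/(-22971 + 189187) = 1/166216 ≈ 6.0163e-6)
-201599/((-15588 + 40729) - 141942) + f/163445 = -201599/((-15588 + 40729) - 141942) + (1/166216)/163445 = -201599/(25141 - 141942) + (1/166216)*(1/163445) = -201599/(-116801) + 1/27167174120 = -201599*(-1/116801) + 1/27167174120 = 201599/116801 + 1/27167174120 = 5476875135534681/3173153104390120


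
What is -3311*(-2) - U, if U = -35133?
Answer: 41755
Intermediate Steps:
-3311*(-2) - U = -3311*(-2) - 1*(-35133) = 6622 + 35133 = 41755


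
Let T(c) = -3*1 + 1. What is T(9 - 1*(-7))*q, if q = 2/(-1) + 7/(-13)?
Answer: 66/13 ≈ 5.0769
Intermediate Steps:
q = -33/13 (q = 2*(-1) + 7*(-1/13) = -2 - 7/13 = -33/13 ≈ -2.5385)
T(c) = -2 (T(c) = -3 + 1 = -2)
T(9 - 1*(-7))*q = -2*(-33/13) = 66/13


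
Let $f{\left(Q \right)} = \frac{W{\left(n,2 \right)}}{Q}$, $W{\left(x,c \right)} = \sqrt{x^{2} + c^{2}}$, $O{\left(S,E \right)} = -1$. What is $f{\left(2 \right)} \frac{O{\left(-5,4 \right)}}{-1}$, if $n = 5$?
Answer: $\frac{\sqrt{29}}{2} \approx 2.6926$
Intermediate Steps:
$W{\left(x,c \right)} = \sqrt{c^{2} + x^{2}}$
$f{\left(Q \right)} = \frac{\sqrt{29}}{Q}$ ($f{\left(Q \right)} = \frac{\sqrt{2^{2} + 5^{2}}}{Q} = \frac{\sqrt{4 + 25}}{Q} = \frac{\sqrt{29}}{Q}$)
$f{\left(2 \right)} \frac{O{\left(-5,4 \right)}}{-1} = \frac{\sqrt{29}}{2} \left(- \frac{1}{-1}\right) = \sqrt{29} \cdot \frac{1}{2} \left(\left(-1\right) \left(-1\right)\right) = \frac{\sqrt{29}}{2} \cdot 1 = \frac{\sqrt{29}}{2}$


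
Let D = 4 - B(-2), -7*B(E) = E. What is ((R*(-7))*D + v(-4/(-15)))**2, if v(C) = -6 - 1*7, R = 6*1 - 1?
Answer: 20449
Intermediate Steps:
B(E) = -E/7
R = 5 (R = 6 - 1 = 5)
D = 26/7 (D = 4 - (-1)*(-2)/7 = 4 - 1*2/7 = 4 - 2/7 = 26/7 ≈ 3.7143)
v(C) = -13 (v(C) = -6 - 7 = -13)
((R*(-7))*D + v(-4/(-15)))**2 = ((5*(-7))*(26/7) - 13)**2 = (-35*26/7 - 13)**2 = (-130 - 13)**2 = (-143)**2 = 20449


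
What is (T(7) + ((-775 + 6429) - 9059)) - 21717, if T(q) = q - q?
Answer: -25122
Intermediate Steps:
T(q) = 0
(T(7) + ((-775 + 6429) - 9059)) - 21717 = (0 + ((-775 + 6429) - 9059)) - 21717 = (0 + (5654 - 9059)) - 21717 = (0 - 3405) - 21717 = -3405 - 21717 = -25122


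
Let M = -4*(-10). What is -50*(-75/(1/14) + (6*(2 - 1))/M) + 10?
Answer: 105005/2 ≈ 52503.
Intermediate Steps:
M = 40
-50*(-75/(1/14) + (6*(2 - 1))/M) + 10 = -50*(-75/(1/14) + (6*(2 - 1))/40) + 10 = -50*(-75/1/14 + (6*1)*(1/40)) + 10 = -50*(-75*14 + 6*(1/40)) + 10 = -50*(-1050 + 3/20) + 10 = -50*(-20997/20) + 10 = 104985/2 + 10 = 105005/2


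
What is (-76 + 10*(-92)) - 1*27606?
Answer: -28602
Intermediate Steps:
(-76 + 10*(-92)) - 1*27606 = (-76 - 920) - 27606 = -996 - 27606 = -28602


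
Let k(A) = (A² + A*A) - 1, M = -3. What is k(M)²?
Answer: 289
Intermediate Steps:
k(A) = -1 + 2*A² (k(A) = (A² + A²) - 1 = 2*A² - 1 = -1 + 2*A²)
k(M)² = (-1 + 2*(-3)²)² = (-1 + 2*9)² = (-1 + 18)² = 17² = 289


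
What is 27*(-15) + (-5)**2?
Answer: -380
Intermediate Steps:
27*(-15) + (-5)**2 = -405 + 25 = -380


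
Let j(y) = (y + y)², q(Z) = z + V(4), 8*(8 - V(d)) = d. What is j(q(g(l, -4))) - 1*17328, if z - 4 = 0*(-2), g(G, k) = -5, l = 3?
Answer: -16799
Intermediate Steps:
V(d) = 8 - d/8
z = 4 (z = 4 + 0*(-2) = 4 + 0 = 4)
q(Z) = 23/2 (q(Z) = 4 + (8 - ⅛*4) = 4 + (8 - ½) = 4 + 15/2 = 23/2)
j(y) = 4*y² (j(y) = (2*y)² = 4*y²)
j(q(g(l, -4))) - 1*17328 = 4*(23/2)² - 1*17328 = 4*(529/4) - 17328 = 529 - 17328 = -16799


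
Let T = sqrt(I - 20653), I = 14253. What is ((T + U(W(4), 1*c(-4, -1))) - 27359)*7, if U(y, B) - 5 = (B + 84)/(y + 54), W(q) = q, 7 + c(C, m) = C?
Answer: -11105213/58 + 560*I ≈ -1.9147e+5 + 560.0*I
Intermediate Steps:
c(C, m) = -7 + C
T = 80*I (T = sqrt(14253 - 20653) = sqrt(-6400) = 80*I ≈ 80.0*I)
U(y, B) = 5 + (84 + B)/(54 + y) (U(y, B) = 5 + (B + 84)/(y + 54) = 5 + (84 + B)/(54 + y))
((T + U(W(4), 1*c(-4, -1))) - 27359)*7 = ((80*I + (354 + 1*(-7 - 4) + 5*4)/(54 + 4)) - 27359)*7 = ((80*I + (354 + 1*(-11) + 20)/58) - 27359)*7 = ((80*I + (354 - 11 + 20)/58) - 27359)*7 = ((80*I + (1/58)*363) - 27359)*7 = ((80*I + 363/58) - 27359)*7 = ((363/58 + 80*I) - 27359)*7 = (-1586459/58 + 80*I)*7 = -11105213/58 + 560*I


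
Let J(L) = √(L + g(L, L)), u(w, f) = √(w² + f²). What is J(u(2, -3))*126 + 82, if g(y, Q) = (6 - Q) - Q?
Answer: 82 + 126*√(6 - √13) ≈ 276.97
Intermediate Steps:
u(w, f) = √(f² + w²)
g(y, Q) = 6 - 2*Q
J(L) = √(6 - L) (J(L) = √(L + (6 - 2*L)) = √(6 - L))
J(u(2, -3))*126 + 82 = √(6 - √((-3)² + 2²))*126 + 82 = √(6 - √(9 + 4))*126 + 82 = √(6 - √13)*126 + 82 = 126*√(6 - √13) + 82 = 82 + 126*√(6 - √13)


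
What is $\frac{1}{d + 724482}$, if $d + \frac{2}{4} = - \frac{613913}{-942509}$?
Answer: $\frac{1885018}{1365661895993} \approx 1.3803 \cdot 10^{-6}$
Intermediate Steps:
$d = \frac{285317}{1885018}$ ($d = - \frac{1}{2} - \frac{613913}{-942509} = - \frac{1}{2} - - \frac{613913}{942509} = - \frac{1}{2} + \frac{613913}{942509} = \frac{285317}{1885018} \approx 0.15136$)
$\frac{1}{d + 724482} = \frac{1}{\frac{285317}{1885018} + 724482} = \frac{1}{\frac{1365661895993}{1885018}} = \frac{1885018}{1365661895993}$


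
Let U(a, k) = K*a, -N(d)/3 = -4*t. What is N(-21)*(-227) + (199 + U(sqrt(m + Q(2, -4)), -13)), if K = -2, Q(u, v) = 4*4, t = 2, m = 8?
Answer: -5249 - 4*sqrt(6) ≈ -5258.8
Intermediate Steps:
Q(u, v) = 16
N(d) = 24 (N(d) = -(-12)*2 = -3*(-8) = 24)
U(a, k) = -2*a
N(-21)*(-227) + (199 + U(sqrt(m + Q(2, -4)), -13)) = 24*(-227) + (199 - 2*sqrt(8 + 16)) = -5448 + (199 - 4*sqrt(6)) = -5249 - 4*sqrt(6)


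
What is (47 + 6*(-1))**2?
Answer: 1681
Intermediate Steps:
(47 + 6*(-1))**2 = (47 - 6)**2 = 41**2 = 1681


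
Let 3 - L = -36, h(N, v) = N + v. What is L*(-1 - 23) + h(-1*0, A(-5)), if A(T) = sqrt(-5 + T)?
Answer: -936 + I*sqrt(10) ≈ -936.0 + 3.1623*I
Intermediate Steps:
L = 39 (L = 3 - 1*(-36) = 3 + 36 = 39)
L*(-1 - 23) + h(-1*0, A(-5)) = 39*(-1 - 23) + (-1*0 + sqrt(-5 - 5)) = 39*(-24) + (0 + sqrt(-10)) = -936 + (0 + I*sqrt(10)) = -936 + I*sqrt(10)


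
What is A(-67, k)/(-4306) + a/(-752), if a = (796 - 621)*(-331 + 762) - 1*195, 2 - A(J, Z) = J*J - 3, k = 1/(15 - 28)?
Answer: -80142103/809528 ≈ -98.999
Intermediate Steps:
k = -1/13 (k = 1/(-13) = -1/13 ≈ -0.076923)
A(J, Z) = 5 - J**2 (A(J, Z) = 2 - (J*J - 3) = 2 - (J**2 - 3) = 2 - (-3 + J**2) = 2 + (3 - J**2) = 5 - J**2)
a = 75230 (a = 175*431 - 195 = 75425 - 195 = 75230)
A(-67, k)/(-4306) + a/(-752) = (5 - 1*(-67)**2)/(-4306) + 75230/(-752) = (5 - 1*4489)*(-1/4306) + 75230*(-1/752) = (5 - 4489)*(-1/4306) - 37615/376 = -4484*(-1/4306) - 37615/376 = 2242/2153 - 37615/376 = -80142103/809528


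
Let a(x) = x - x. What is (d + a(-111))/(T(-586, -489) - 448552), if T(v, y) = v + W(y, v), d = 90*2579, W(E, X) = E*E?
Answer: -232110/210017 ≈ -1.1052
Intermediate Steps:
W(E, X) = E²
d = 232110
T(v, y) = v + y²
a(x) = 0
(d + a(-111))/(T(-586, -489) - 448552) = (232110 + 0)/((-586 + (-489)²) - 448552) = 232110/((-586 + 239121) - 448552) = 232110/(238535 - 448552) = 232110/(-210017) = 232110*(-1/210017) = -232110/210017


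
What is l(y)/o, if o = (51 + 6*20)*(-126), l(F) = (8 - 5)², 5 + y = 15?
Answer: -1/2394 ≈ -0.00041771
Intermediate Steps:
y = 10 (y = -5 + 15 = 10)
l(F) = 9 (l(F) = 3² = 9)
o = -21546 (o = (51 + 120)*(-126) = 171*(-126) = -21546)
l(y)/o = 9/(-21546) = 9*(-1/21546) = -1/2394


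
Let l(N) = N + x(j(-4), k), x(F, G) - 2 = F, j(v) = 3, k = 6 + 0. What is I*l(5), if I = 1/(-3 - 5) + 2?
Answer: 75/4 ≈ 18.750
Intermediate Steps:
k = 6
x(F, G) = 2 + F
I = 15/8 (I = 1/(-8) + 2 = -1/8*1 + 2 = -1/8 + 2 = 15/8 ≈ 1.8750)
l(N) = 5 + N (l(N) = N + (2 + 3) = N + 5 = 5 + N)
I*l(5) = 15*(5 + 5)/8 = (15/8)*10 = 75/4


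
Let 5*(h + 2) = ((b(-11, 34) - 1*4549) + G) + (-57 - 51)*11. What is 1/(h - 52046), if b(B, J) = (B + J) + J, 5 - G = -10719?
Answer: -5/255196 ≈ -1.9593e-5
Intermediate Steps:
G = 10724 (G = 5 - 1*(-10719) = 5 + 10719 = 10724)
b(B, J) = B + 2*J
h = 5034/5 (h = -2 + ((((-11 + 2*34) - 1*4549) + 10724) + (-57 - 51)*11)/5 = -2 + ((((-11 + 68) - 4549) + 10724) - 108*11)/5 = -2 + (((57 - 4549) + 10724) - 1188)/5 = -2 + ((-4492 + 10724) - 1188)/5 = -2 + (6232 - 1188)/5 = -2 + (⅕)*5044 = -2 + 5044/5 = 5034/5 ≈ 1006.8)
1/(h - 52046) = 1/(5034/5 - 52046) = 1/(-255196/5) = -5/255196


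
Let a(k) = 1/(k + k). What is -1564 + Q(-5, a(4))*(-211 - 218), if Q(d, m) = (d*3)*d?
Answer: -33739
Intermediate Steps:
a(k) = 1/(2*k)
Q(d, m) = 3*d² (Q(d, m) = (3*d)*d = 3*d²)
-1564 + Q(-5, a(4))*(-211 - 218) = -1564 + (3*(-5)²)*(-211 - 218) = -1564 + (3*25)*(-429) = -1564 + 75*(-429) = -1564 - 32175 = -33739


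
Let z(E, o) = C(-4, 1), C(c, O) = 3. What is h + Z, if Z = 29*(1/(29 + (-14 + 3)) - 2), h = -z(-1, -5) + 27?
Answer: -583/18 ≈ -32.389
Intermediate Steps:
z(E, o) = 3
h = 24 (h = -1*3 + 27 = -3 + 27 = 24)
Z = -1015/18 (Z = 29*(1/(29 - 11) - 2) = 29*(1/18 - 2) = 29*(-35/18) = -1015/18 ≈ -56.389)
h + Z = 24 - 1015/18 = -583/18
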